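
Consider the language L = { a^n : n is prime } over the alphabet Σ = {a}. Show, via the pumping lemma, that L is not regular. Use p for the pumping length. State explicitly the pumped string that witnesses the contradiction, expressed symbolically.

a^{q(1+k)}

Assume L is regular; let p be its pumping constant.
Let q be a prime with q ≥ p+2 (infinitely many primes exist), and take w = a^q ∈ L with |w| = q ≥ p.
By the pumping lemma, w = xyz with |xy| ≤ p and |y| > 0.
Then y = a^k for some k with 1 ≤ k ≤ p.
Since 1 ≤ k ≤ p, |xz| = q-k. Pump with i = q+1: |xy^{q+1}z| = (q-k)+(q+1)k = q+qk = q(1+k), which is composite (both factors ≥ 2). So xy^{q+1}z = a^{q(1+k)} ∉ L.
Contradiction. Therefore L is not regular.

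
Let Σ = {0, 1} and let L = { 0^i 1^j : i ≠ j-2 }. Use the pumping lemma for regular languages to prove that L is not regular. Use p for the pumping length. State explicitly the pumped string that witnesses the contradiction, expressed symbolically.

Assume L is regular; let p be its pumping constant.
Choose w = 0^p 1^{p+p!+2}. Since p ≠ (p+p!+2)-2 = p+p!, w ∈ L; and |w| ≥ p.
The pumping lemma gives a decomposition w = xyz where |xy| ≤ p and y is nonempty.
The first p characters of w are 0's, so xy (and hence y) consists only of 0's. Write y = 0^k, 1 ≤ k ≤ p.
Since 1 ≤ k ≤ p, k divides p!; set t = 1 + p!/k. Then xy^t z has p + (p!/k)·k = p + p! copies of 0. Now the 0-count is p+p! and (1-count)-2 = (p+p!+2)-2 = p+p!, so i ≠ j-2 fails. So xy^t z = 0^{p+p!} 1^{p+p!+2} ∉ L.
This is a contradiction; hence L is not regular.

0^{p+p!} 1^{p+p!+2}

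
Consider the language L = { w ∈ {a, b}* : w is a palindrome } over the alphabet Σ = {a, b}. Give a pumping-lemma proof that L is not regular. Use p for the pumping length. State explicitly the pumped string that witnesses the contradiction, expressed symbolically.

Assume L is regular. Let p be the pumping length given by the pumping lemma.
Take w = a^p b a^p, a palindrome of length 2p+1 ≥ p.
Write w = xyz as guaranteed by the lemma, with |xy| ≤ p and |y| ≥ 1.
Since the first p symbols of w are all a's and |xy| ≤ p, y lies entirely in the leading a-block: y = a^k for some k with 1 ≤ k ≤ p.
Pump with i = 2: xy^2z = a^{p+k} b a^p. Its reverse is a^p b a^{p+k}, which differs from xy^2z since k ≥ 1. So xy^2z is not a palindrome and xy^2z ∉ L.
This contradicts the pumping lemma, so L is not regular.

a^{p+k} b a^p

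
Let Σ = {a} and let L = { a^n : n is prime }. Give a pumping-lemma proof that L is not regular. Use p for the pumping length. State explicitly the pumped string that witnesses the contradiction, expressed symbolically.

a^{q(1+k)}

Suppose for contradiction that L is regular, and let p be the pumping length.
Let q be a prime with q ≥ p+2 (infinitely many primes exist), and take w = a^q ∈ L with |w| = q ≥ p.
Write w = xyz as guaranteed by the lemma, with |xy| ≤ p and |y| > 0.
Then y = a^k for some k with 1 ≤ k ≤ p.
Since 1 ≤ k ≤ p, |xz| = q-k. Pump with i = q+1: |xy^{q+1}z| = (q-k)+(q+1)k = q+qk = q(1+k), which is composite (both factors ≥ 2). So xy^{q+1}z = a^{q(1+k)} ∉ L.
This is a contradiction; hence L is not regular.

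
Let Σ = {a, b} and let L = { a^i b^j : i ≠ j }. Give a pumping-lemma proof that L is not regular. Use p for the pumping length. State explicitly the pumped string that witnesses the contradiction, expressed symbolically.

a^{p+p!} b^{p+p!}

Assume L is regular; let p be its pumping constant.
Choose w = a^p b^{p+p!}. Since p ≠ p+p!, w ∈ L; and |w| ≥ p.
Write w = xyz as guaranteed by the lemma, with |xy| ≤ p and |y| ≥ 1.
Since the first p symbols of w are all a's and |xy| ≤ p, y lies entirely in the leading a-block: y = a^k for some k with 1 ≤ k ≤ p.
Since 1 ≤ k ≤ p, k divides p!; set t = 1 + p!/k. Then xy^t z has p + (p!/k)·k = p + p! copies of a. Now the a-count equals the b-count, so i ≠ j fails. So xy^t z = a^{p+p!} b^{p+p!} ∉ L.
This is a contradiction; hence L is not regular.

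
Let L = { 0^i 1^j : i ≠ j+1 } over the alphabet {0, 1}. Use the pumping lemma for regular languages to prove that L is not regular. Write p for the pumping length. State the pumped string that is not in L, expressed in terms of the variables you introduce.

0^{p+p!} 1^{p+p!-1}

Suppose for contradiction that L is regular, and let p be the pumping length.
Choose w = 0^p 1^{p+p!-1}. Since p ≠ (p+p!-1)+1 = p+p!, w ∈ L; and |w| ≥ p.
Write w = xyz as guaranteed by the lemma, with |xy| ≤ p and |y| ≥ 1.
Because |xy| ≤ p and w begins with p copies of 0, we have y = 0^k with 1 ≤ k ≤ p.
Since 1 ≤ k ≤ p, k divides p!; set t = 1 + p!/k. Then xy^t z has p + (p!/k)·k = p + p! copies of 0. Now the 0-count is p+p! and (1-count)+1 = (p+p!-1)+1 = p+p!, so i ≠ j+1 fails. So xy^t z = 0^{p+p!} 1^{p+p!-1} ∉ L.
Contradiction. Therefore L is not regular.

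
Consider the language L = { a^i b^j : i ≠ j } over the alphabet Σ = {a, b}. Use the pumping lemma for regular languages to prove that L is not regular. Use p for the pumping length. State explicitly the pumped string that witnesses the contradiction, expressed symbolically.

Assume L is regular; let p be its pumping constant.
Choose w = a^p b^{p+p!}. Since p ≠ p+p!, w ∈ L; and |w| ≥ p.
The pumping lemma gives a decomposition w = xyz where |xy| ≤ p and |y| > 0.
Since the first p symbols of w are all a's and |xy| ≤ p, y lies entirely in the leading a-block: y = a^k for some k with 1 ≤ k ≤ p.
Since 1 ≤ k ≤ p, k divides p!; set t = 1 + p!/k. Then xy^t z has p + (p!/k)·k = p + p! copies of a. Now the a-count equals the b-count, so i ≠ j fails. So xy^t z = a^{p+p!} b^{p+p!} ∉ L.
Contradiction. Therefore L is not regular.

a^{p+p!} b^{p+p!}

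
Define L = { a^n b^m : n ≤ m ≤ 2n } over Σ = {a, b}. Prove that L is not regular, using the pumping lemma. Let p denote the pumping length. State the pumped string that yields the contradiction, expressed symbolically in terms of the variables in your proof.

Suppose for contradiction that L is regular, and let p be the pumping length.
Take w = a^p b^p ∈ L (since p ≤ p ≤ 2p), with |w| = 2p ≥ p.
The pumping lemma gives a decomposition w = xyz where |xy| ≤ p and y is nonempty.
The first p characters of w are a's, so xy (and hence y) consists only of a's. Write y = a^k, 1 ≤ k ≤ p.
Pump with i = 2: xy^2z = a^{p+k} b^p. Now n = p+k > p = m, so the condition n ≤ m fails. Thus xy^2z ∉ L.
This is a contradiction; hence L is not regular.

a^{p+k} b^p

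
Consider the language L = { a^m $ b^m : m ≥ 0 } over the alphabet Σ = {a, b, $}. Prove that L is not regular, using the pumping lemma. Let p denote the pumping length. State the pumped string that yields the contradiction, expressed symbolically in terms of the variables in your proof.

Toward a contradiction, assume L is regular with pumping length p.
Take w = a^p $ b^p ∈ L with |w| = 2p+1 ≥ p.
Write w = xyz as guaranteed by the lemma, with |xy| ≤ p and |y| ≥ 1.
Since the first p symbols of w are all a's and |xy| ≤ p, y lies entirely in the leading a-block: y = a^k for some k with 1 ≤ k ≤ p.
Pump with i = 2: xy^2z = a^{p+k} $ b^p, which would require p+k = p. But k ≥ 1, so xy^2z ∉ L.
Contradiction. Therefore L is not regular.

a^{p+k} $ b^p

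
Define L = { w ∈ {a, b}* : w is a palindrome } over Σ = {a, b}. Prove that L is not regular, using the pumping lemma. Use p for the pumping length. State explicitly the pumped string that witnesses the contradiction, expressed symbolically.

Toward a contradiction, assume L is regular with pumping length p.
Take w = a^p b a^p, a palindrome of length 2p+1 ≥ p.
Write w = xyz as guaranteed by the lemma, with |xy| ≤ p and |y| > 0.
Since the first p symbols of w are all a's and |xy| ≤ p, y lies entirely in the leading a-block: y = a^k for some k with 1 ≤ k ≤ p.
Pump with i = 2: xy^2z = a^{p+k} b a^p. Its reverse is a^p b a^{p+k}, which differs from xy^2z since k ≥ 1. So xy^2z is not a palindrome and xy^2z ∉ L.
This is a contradiction; hence L is not regular.

a^{p+k} b a^p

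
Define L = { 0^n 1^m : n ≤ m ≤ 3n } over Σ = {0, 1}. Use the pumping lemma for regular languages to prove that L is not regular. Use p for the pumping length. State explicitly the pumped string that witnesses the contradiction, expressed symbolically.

Toward a contradiction, assume L is regular with pumping length p.
Take w = 0^p 1^p ∈ L (since p ≤ p ≤ 3p), with |w| = 2p ≥ p.
Write w = xyz as guaranteed by the lemma, with |xy| ≤ p and |y| > 0.
The first p characters of w are 0's, so xy (and hence y) consists only of 0's. Write y = 0^k, 1 ≤ k ≤ p.
Pump with i = 2: xy^2z = 0^{p+k} 1^p. Now n = p+k > p = m, so the condition n ≤ m fails. Thus xy^2z ∉ L.
This is a contradiction; hence L is not regular.

0^{p+k} 1^p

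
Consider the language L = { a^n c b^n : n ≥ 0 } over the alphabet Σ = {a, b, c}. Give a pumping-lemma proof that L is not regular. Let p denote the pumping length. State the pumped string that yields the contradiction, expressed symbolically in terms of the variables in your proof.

a^{p+k} c b^p

Toward a contradiction, assume L is regular with pumping length p.
Take w = a^p c b^p ∈ L with |w| = 2p+1 ≥ p.
By the pumping lemma, w = xyz with |xy| ≤ p and |y| > 0.
Since the first p symbols of w are all a's and |xy| ≤ p, y lies entirely in the leading a-block: y = a^k for some k with 1 ≤ k ≤ p.
Pump with i = 2: xy^2z = a^{p+k} c b^p, which would require p+k = p. But k ≥ 1, so xy^2z ∉ L.
This is a contradiction; hence L is not regular.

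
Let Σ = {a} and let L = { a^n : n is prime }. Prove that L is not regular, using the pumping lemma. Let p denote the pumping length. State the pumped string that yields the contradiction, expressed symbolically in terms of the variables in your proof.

a^{q(1+k)}

Assume L is regular. Let p be the pumping length given by the pumping lemma.
Let q be a prime with q ≥ p+2 (infinitely many primes exist), and take w = a^q ∈ L with |w| = q ≥ p.
The pumping lemma gives a decomposition w = xyz where |xy| ≤ p and |y| > 0.
Then y = a^k for some k with 1 ≤ k ≤ p.
Since 1 ≤ k ≤ p, |xz| = q-k. Pump with i = q+1: |xy^{q+1}z| = (q-k)+(q+1)k = q+qk = q(1+k), which is composite (both factors ≥ 2). So xy^{q+1}z = a^{q(1+k)} ∉ L.
This contradicts the pumping lemma, so L is not regular.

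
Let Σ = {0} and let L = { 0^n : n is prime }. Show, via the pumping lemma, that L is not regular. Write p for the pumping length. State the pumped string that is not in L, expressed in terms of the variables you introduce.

Toward a contradiction, assume L is regular with pumping length p.
Let q be a prime with q ≥ p+2 (infinitely many primes exist), and take w = 0^q ∈ L with |w| = q ≥ p.
Write w = xyz as guaranteed by the lemma, with |xy| ≤ p and y is nonempty.
Then y = 0^k for some k with 1 ≤ k ≤ p.
Since 1 ≤ k ≤ p, |xz| = q-k. Pump with i = q+1: |xy^{q+1}z| = (q-k)+(q+1)k = q+qk = q(1+k), which is composite (both factors ≥ 2). So xy^{q+1}z = 0^{q(1+k)} ∉ L.
This contradicts the pumping lemma, so L is not regular.

0^{q(1+k)}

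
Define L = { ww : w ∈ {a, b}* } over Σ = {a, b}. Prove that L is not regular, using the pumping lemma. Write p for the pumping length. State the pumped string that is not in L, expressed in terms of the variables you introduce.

Toward a contradiction, assume L is regular with pumping length p.
Take w = a^p b^p a^p b^p = uu where u = a^pb^p; then w ∈ L and |w| = 4p ≥ p.
The pumping lemma gives a decomposition w = xyz where |xy| ≤ p and |y| ≥ 1.
Because |xy| ≤ p and w begins with p copies of a, we have y = a^k with 1 ≤ k ≤ p.
Pump with i = 2: xy^2z = a^{p+k} b^p a^p b^p, of length 4p+k. Suppose this equals vv. The string starts with a and ends with b, so v does too; thus the boundary between the two copies of v is a b→a transition. There is exactly one such transition, at position 2p+k, so |v| = 2p+k and |vv| = 4p+2k ≠ 4p+k since k ≥ 1. So xy^2z ∉ L.
This is a contradiction; hence L is not regular.

a^{p+k} b^p a^p b^p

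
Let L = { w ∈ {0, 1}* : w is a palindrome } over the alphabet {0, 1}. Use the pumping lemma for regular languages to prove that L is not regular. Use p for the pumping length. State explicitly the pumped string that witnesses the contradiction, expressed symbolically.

0^{p+k} 1 0^p

Toward a contradiction, assume L is regular with pumping length p.
Take w = 0^p 1 0^p, a palindrome of length 2p+1 ≥ p.
By the pumping lemma, w = xyz with |xy| ≤ p and |y| ≥ 1.
Since the first p symbols of w are all 0's and |xy| ≤ p, y lies entirely in the leading 0-block: y = 0^k for some k with 1 ≤ k ≤ p.
Pump with i = 2: xy^2z = 0^{p+k} 1 0^p. Its reverse is 0^p 1 0^{p+k}, which differs from xy^2z since k ≥ 1. So xy^2z is not a palindrome and xy^2z ∉ L.
Contradiction. Therefore L is not regular.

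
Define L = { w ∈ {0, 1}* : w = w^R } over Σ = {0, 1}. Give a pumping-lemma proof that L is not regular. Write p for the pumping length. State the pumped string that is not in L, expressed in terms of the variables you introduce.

0^{p+k} 1 0^p

Toward a contradiction, assume L is regular with pumping length p.
Take w = 0^p 1 0^p, a palindrome of length 2p+1 ≥ p.
By the pumping lemma, w = xyz with |xy| ≤ p and |y| > 0.
Since the first p symbols of w are all 0's and |xy| ≤ p, y lies entirely in the leading 0-block: y = 0^k for some k with 1 ≤ k ≤ p.
Pump with i = 2: xy^2z = 0^{p+k} 1 0^p. Its reverse is 0^p 1 0^{p+k}, which differs from xy^2z since k ≥ 1. So xy^2z is not a palindrome and xy^2z ∉ L.
This is a contradiction; hence L is not regular.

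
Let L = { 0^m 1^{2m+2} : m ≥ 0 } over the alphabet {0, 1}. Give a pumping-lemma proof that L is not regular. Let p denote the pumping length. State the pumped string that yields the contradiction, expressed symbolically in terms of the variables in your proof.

0^{p+k} 1^{2p+2}

Suppose for contradiction that L is regular, and let p be the pumping length.
Choose w = 0^p 1^{2p+2}, which is in L with |w| = 3p+2 ≥ p.
The pumping lemma gives a decomposition w = xyz where |xy| ≤ p and |y| > 0.
Because |xy| ≤ p and w begins with p copies of 0, we have y = 0^k with 1 ≤ k ≤ p.
Pump with i = 2: xy^2z = 0^{p+k} 1^{2p+2}. For this to lie in L we would need 2p+2 = 2(p+k)+2, which forces k = 0. But k ≥ 1, so xy^2z ∉ L.
This contradicts the pumping lemma, so L is not regular.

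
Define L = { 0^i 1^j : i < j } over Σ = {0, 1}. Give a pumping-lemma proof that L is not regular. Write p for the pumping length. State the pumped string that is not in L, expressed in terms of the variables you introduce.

0^{p+k} 1^{p+1}

Toward a contradiction, assume L is regular with pumping length p.
Choose w = 0^p 1^{p+1} ∈ L, with |w| = 2p+1 ≥ p.
The pumping lemma gives a decomposition w = xyz where |xy| ≤ p and y is nonempty.
Because |xy| ≤ p and w begins with p copies of 0, we have y = 0^k with 1 ≤ k ≤ p.
Consider xy^2z = 0^{p+k} 1^{p+1}. Since k ≥ 1, the 0-count p+k is at least p+1, so i < j fails; thus xy^2z ∉ L.
Contradiction. Therefore L is not regular.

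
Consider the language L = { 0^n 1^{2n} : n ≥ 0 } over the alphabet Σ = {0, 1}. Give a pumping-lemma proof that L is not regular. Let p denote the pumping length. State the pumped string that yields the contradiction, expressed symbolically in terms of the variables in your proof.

Assume L is regular; let p be its pumping constant.
Let w = 0^p 1^{2p} ∈ L; note |w| = 3p ≥ p.
By the pumping lemma, w = xyz with |xy| ≤ p and y is nonempty.
Because |xy| ≤ p and w begins with p copies of 0, we have y = 0^k with 1 ≤ k ≤ p.
Pump with i = 2: xy^2z = 0^{p+k} 1^{2p}. For this to lie in L we would need 2p = 2(p+k), which forces k = 0. But k ≥ 1, so xy^2z ∉ L.
This is a contradiction; hence L is not regular.

0^{p+k} 1^{2p}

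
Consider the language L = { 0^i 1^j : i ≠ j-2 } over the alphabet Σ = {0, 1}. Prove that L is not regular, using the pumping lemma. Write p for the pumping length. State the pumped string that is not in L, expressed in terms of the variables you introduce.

0^{p+p!} 1^{p+p!+2}

Assume L is regular; let p be its pumping constant.
Choose w = 0^p 1^{p+p!+2}. Since p ≠ (p+p!+2)-2 = p+p!, w ∈ L; and |w| ≥ p.
By the pumping lemma, w = xyz with |xy| ≤ p and |y| ≥ 1.
The first p characters of w are 0's, so xy (and hence y) consists only of 0's. Write y = 0^k, 1 ≤ k ≤ p.
Since 1 ≤ k ≤ p, k divides p!; set t = 1 + p!/k. Then xy^t z has p + (p!/k)·k = p + p! copies of 0. Now the 0-count is p+p! and (1-count)-2 = (p+p!+2)-2 = p+p!, so i ≠ j-2 fails. So xy^t z = 0^{p+p!} 1^{p+p!+2} ∉ L.
Contradiction. Therefore L is not regular.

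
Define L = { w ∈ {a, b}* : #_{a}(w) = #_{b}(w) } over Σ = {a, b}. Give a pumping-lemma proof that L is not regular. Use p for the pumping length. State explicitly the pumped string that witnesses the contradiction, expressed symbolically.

Toward a contradiction, assume L is regular with pumping length p.
Choose w = a^p b^p ∈ L with |w| = 2p ≥ p.
By the pumping lemma, w = xyz with |xy| ≤ p and y is nonempty.
Because |xy| ≤ p and w begins with p copies of a, we have y = a^k with 1 ≤ k ≤ p.
Pump with i = 2: xy^2z = a^{p+k} b^p has p+k occurrences of a but only p of b. Since k ≥ 1 the counts differ, so xy^2z ∉ L.
This is a contradiction; hence L is not regular.

a^{p+k} b^p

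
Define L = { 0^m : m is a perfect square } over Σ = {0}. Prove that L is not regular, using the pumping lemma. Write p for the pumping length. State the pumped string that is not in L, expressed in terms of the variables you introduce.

0^{p²+k}

Assume L is regular; let p be its pumping constant.
Take w = 0^{p²} ∈ L with |w| = p² ≥ p.
Write w = xyz as guaranteed by the lemma, with |xy| ≤ p and y is nonempty.
Then y = 0^k for some k with 1 ≤ k ≤ p.
Pump with i = 2: xy^2z = 0^{p²+k}. Since 1 ≤ k ≤ p, p² < p²+k ≤ p²+p < (p+1)², so p²+k lies strictly between consecutive squares and is not a perfect square. So xy^2z ∉ L.
This is a contradiction; hence L is not regular.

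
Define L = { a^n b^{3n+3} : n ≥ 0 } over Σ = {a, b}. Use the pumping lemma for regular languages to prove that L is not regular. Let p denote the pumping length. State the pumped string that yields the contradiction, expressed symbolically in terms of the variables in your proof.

Suppose for contradiction that L is regular, and let p be the pumping length.
Choose w = a^p b^{3p+3}, which is in L with |w| = 4p+3 ≥ p.
By the pumping lemma, w = xyz with |xy| ≤ p and |y| > 0.
The first p characters of w are a's, so xy (and hence y) consists only of a's. Write y = a^k, 1 ≤ k ≤ p.
Pump with i = 2: xy^2z = a^{p+k} b^{3p+3}. For this to lie in L we would need 3p+3 = 3(p+k)+3, which forces k = 0. But k ≥ 1, so xy^2z ∉ L.
This is a contradiction; hence L is not regular.

a^{p+k} b^{3p+3}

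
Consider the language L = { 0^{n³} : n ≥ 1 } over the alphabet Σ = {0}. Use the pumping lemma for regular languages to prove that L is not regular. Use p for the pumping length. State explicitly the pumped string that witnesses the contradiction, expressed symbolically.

Assume L is regular. Let p be the pumping length given by the pumping lemma.
Take w = 0^{p³} ∈ L with |w| = p³ ≥ p.
By the pumping lemma, w = xyz with |xy| ≤ p and |y| ≥ 1.
Then y = 0^k for some k with 1 ≤ k ≤ p.
Pump with i = 2: xy^2z = 0^{p³+k}. Since 1 ≤ k ≤ p, p³ < p³+k ≤ p³+p < p³+3p²+3p+1 = (p+1)³, so p³+k is not a perfect cube. So xy^2z ∉ L.
This is a contradiction; hence L is not regular.

0^{p³+k}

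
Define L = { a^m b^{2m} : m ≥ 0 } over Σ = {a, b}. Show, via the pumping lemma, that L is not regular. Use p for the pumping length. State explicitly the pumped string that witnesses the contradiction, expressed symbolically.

Assume L is regular. Let p be the pumping length given by the pumping lemma.
Choose w = a^p b^{2p}, which is in L with |w| = 3p ≥ p.
Write w = xyz as guaranteed by the lemma, with |xy| ≤ p and |y| > 0.
Because |xy| ≤ p and w begins with p copies of a, we have y = a^k with 1 ≤ k ≤ p.
Pump with i = 2: xy^2z = a^{p+k} b^{2p}. For this to lie in L we would need 2p = 2(p+k), which forces k = 0. But k ≥ 1, so xy^2z ∉ L.
This is a contradiction; hence L is not regular.

a^{p+k} b^{2p}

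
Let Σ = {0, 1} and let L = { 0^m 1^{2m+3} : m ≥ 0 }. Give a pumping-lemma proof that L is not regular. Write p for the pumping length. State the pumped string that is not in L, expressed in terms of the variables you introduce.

0^{p+k} 1^{2p+3}

Assume L is regular; let p be its pumping constant.
Let w = 0^p 1^{2p+3} ∈ L; note |w| = 3p+3 ≥ p.
Write w = xyz as guaranteed by the lemma, with |xy| ≤ p and y is nonempty.
Because |xy| ≤ p and w begins with p copies of 0, we have y = 0^k with 1 ≤ k ≤ p.
Pump with i = 2: xy^2z = 0^{p+k} 1^{2p+3}. For this to lie in L we would need 2p+3 = 2(p+k)+3, which forces k = 0. But k ≥ 1, so xy^2z ∉ L.
Contradiction. Therefore L is not regular.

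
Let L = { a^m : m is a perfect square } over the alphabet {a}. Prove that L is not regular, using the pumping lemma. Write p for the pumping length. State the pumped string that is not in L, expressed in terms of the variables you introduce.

Assume L is regular; let p be its pumping constant.
Take w = a^{p²} ∈ L with |w| = p² ≥ p.
The pumping lemma gives a decomposition w = xyz where |xy| ≤ p and |y| ≥ 1.
Then y = a^k for some k with 1 ≤ k ≤ p.
Pump with i = 2: xy^2z = a^{p²+k}. Since 1 ≤ k ≤ p, p² < p²+k ≤ p²+p < (p+1)², so p²+k lies strictly between consecutive squares and is not a perfect square. So xy^2z ∉ L.
This contradicts the pumping lemma, so L is not regular.

a^{p²+k}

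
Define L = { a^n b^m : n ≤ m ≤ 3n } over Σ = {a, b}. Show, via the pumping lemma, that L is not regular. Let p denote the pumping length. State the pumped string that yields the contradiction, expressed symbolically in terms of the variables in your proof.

a^{p+k} b^p

Assume L is regular. Let p be the pumping length given by the pumping lemma.
Take w = a^p b^p ∈ L (since p ≤ p ≤ 3p), with |w| = 2p ≥ p.
Write w = xyz as guaranteed by the lemma, with |xy| ≤ p and y is nonempty.
The first p characters of w are a's, so xy (and hence y) consists only of a's. Write y = a^k, 1 ≤ k ≤ p.
Pump with i = 2: xy^2z = a^{p+k} b^p. Now n = p+k > p = m, so the condition n ≤ m fails. Thus xy^2z ∉ L.
Contradiction. Therefore L is not regular.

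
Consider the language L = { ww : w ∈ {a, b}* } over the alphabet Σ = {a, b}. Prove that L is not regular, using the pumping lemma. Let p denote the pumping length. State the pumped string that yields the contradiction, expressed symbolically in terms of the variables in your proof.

Assume L is regular; let p be its pumping constant.
Take w = a^p b^p a^p b^p = uu where u = a^pb^p; then w ∈ L and |w| = 4p ≥ p.
By the pumping lemma, w = xyz with |xy| ≤ p and |y| ≥ 1.
Because |xy| ≤ p and w begins with p copies of a, we have y = a^k with 1 ≤ k ≤ p.
Pump with i = 2: xy^2z = a^{p+k} b^p a^p b^p, of length 4p+k. Suppose this equals vv. The string starts with a and ends with b, so v does too; thus the boundary between the two copies of v is a b→a transition. There is exactly one such transition, at position 2p+k, so |v| = 2p+k and |vv| = 4p+2k ≠ 4p+k since k ≥ 1. So xy^2z ∉ L.
Contradiction. Therefore L is not regular.

a^{p+k} b^p a^p b^p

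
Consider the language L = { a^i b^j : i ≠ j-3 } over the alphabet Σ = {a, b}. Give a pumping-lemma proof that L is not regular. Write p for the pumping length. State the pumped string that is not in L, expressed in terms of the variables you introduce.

Toward a contradiction, assume L is regular with pumping length p.
Choose w = a^p b^{p+p!+3}. Since p ≠ (p+p!+3)-3 = p+p!, w ∈ L; and |w| ≥ p.
By the pumping lemma, w = xyz with |xy| ≤ p and y is nonempty.
The first p characters of w are a's, so xy (and hence y) consists only of a's. Write y = a^k, 1 ≤ k ≤ p.
Since 1 ≤ k ≤ p, k divides p!; set t = 1 + p!/k. Then xy^t z has p + (p!/k)·k = p + p! copies of a. Now the a-count is p+p! and (b-count)-3 = (p+p!+3)-3 = p+p!, so i ≠ j-3 fails. So xy^t z = a^{p+p!} b^{p+p!+3} ∉ L.
This contradicts the pumping lemma, so L is not regular.

a^{p+p!} b^{p+p!+3}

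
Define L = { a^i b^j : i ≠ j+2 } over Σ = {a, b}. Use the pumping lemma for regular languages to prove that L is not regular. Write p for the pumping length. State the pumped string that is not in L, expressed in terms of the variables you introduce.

a^{p+p!} b^{p+p!-2}

Assume L is regular. Let p be the pumping length given by the pumping lemma.
Choose w = a^p b^{p+p!-2}. Since p ≠ (p+p!-2)+2 = p+p!, w ∈ L; and |w| ≥ p.
By the pumping lemma, w = xyz with |xy| ≤ p and |y| ≥ 1.
The first p characters of w are a's, so xy (and hence y) consists only of a's. Write y = a^k, 1 ≤ k ≤ p.
Since 1 ≤ k ≤ p, k divides p!; set t = 1 + p!/k. Then xy^t z has p + (p!/k)·k = p + p! copies of a. Now the a-count is p+p! and (b-count)+2 = (p+p!-2)+2 = p+p!, so i ≠ j+2 fails. So xy^t z = a^{p+p!} b^{p+p!-2} ∉ L.
Contradiction. Therefore L is not regular.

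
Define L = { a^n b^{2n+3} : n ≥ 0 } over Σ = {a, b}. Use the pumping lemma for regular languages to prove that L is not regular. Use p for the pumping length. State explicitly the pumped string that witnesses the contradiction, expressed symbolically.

Assume L is regular; let p be its pumping constant.
Take w = a^p b^{2p+3}. Then w ∈ L and |w| = 3p+3 ≥ p.
Write w = xyz as guaranteed by the lemma, with |xy| ≤ p and |y| ≥ 1.
Because |xy| ≤ p and w begins with p copies of a, we have y = a^k with 1 ≤ k ≤ p.
Pump with i = 2: xy^2z = a^{p+k} b^{2p+3}. For this to lie in L we would need 2p+3 = 2(p+k)+3, which forces k = 0. But k ≥ 1, so xy^2z ∉ L.
This contradicts the pumping lemma, so L is not regular.

a^{p+k} b^{2p+3}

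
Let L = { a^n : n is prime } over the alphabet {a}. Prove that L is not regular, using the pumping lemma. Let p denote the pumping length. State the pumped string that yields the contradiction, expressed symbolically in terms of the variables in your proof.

Assume L is regular; let p be its pumping constant.
Let q be a prime with q ≥ p+2 (infinitely many primes exist), and take w = a^q ∈ L with |w| = q ≥ p.
By the pumping lemma, w = xyz with |xy| ≤ p and |y| > 0.
Then y = a^k for some k with 1 ≤ k ≤ p.
Since 1 ≤ k ≤ p, |xz| = q-k. Pump with i = q+1: |xy^{q+1}z| = (q-k)+(q+1)k = q+qk = q(1+k), which is composite (both factors ≥ 2). So xy^{q+1}z = a^{q(1+k)} ∉ L.
This contradicts the pumping lemma, so L is not regular.

a^{q(1+k)}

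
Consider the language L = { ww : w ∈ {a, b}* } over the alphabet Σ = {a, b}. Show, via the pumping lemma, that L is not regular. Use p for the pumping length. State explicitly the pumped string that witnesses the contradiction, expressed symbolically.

a^{p+k} b^p a^p b^p

Toward a contradiction, assume L is regular with pumping length p.
Take w = a^p b^p a^p b^p = uu where u = a^pb^p; then w ∈ L and |w| = 4p ≥ p.
Write w = xyz as guaranteed by the lemma, with |xy| ≤ p and y is nonempty.
The first p characters of w are a's, so xy (and hence y) consists only of a's. Write y = a^k, 1 ≤ k ≤ p.
Pump with i = 2: xy^2z = a^{p+k} b^p a^p b^p, of length 4p+k. Suppose this equals vv. The string starts with a and ends with b, so v does too; thus the boundary between the two copies of v is a b→a transition. There is exactly one such transition, at position 2p+k, so |v| = 2p+k and |vv| = 4p+2k ≠ 4p+k since k ≥ 1. So xy^2z ∉ L.
Contradiction. Therefore L is not regular.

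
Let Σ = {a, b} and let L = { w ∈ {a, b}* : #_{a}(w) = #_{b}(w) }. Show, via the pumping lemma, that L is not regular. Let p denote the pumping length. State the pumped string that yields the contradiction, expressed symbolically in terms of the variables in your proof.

Assume L is regular. Let p be the pumping length given by the pumping lemma.
Choose w = a^p b^p ∈ L with |w| = 2p ≥ p.
Write w = xyz as guaranteed by the lemma, with |xy| ≤ p and |y| > 0.
Since the first p symbols of w are all a's and |xy| ≤ p, y lies entirely in the leading a-block: y = a^k for some k with 1 ≤ k ≤ p.
Pump with i = 2: xy^2z = a^{p+k} b^p has p+k occurrences of a but only p of b. Since k ≥ 1 the counts differ, so xy^2z ∉ L.
Contradiction. Therefore L is not regular.

a^{p+k} b^p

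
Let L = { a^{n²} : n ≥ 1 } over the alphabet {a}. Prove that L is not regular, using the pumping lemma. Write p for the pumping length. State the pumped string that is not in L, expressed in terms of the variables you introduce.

Toward a contradiction, assume L is regular with pumping length p.
Take w = a^{p²} ∈ L with |w| = p² ≥ p.
Write w = xyz as guaranteed by the lemma, with |xy| ≤ p and |y| ≥ 1.
Then y = a^k for some k with 1 ≤ k ≤ p.
Pump with i = 2: xy^2z = a^{p²+k}. Since 1 ≤ k ≤ p, p² < p²+k ≤ p²+p < (p+1)², so p²+k lies strictly between consecutive squares and is not a perfect square. So xy^2z ∉ L.
Contradiction. Therefore L is not regular.

a^{p²+k}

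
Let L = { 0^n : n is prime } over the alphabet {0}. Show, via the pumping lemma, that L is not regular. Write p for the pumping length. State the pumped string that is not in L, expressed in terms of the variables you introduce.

0^{q(1+k)}

Suppose for contradiction that L is regular, and let p be the pumping length.
Let q be a prime with q ≥ p+2 (infinitely many primes exist), and take w = 0^q ∈ L with |w| = q ≥ p.
By the pumping lemma, w = xyz with |xy| ≤ p and |y| > 0.
Then y = 0^k for some k with 1 ≤ k ≤ p.
Since 1 ≤ k ≤ p, |xz| = q-k. Pump with i = q+1: |xy^{q+1}z| = (q-k)+(q+1)k = q+qk = q(1+k), which is composite (both factors ≥ 2). So xy^{q+1}z = 0^{q(1+k)} ∉ L.
Contradiction. Therefore L is not regular.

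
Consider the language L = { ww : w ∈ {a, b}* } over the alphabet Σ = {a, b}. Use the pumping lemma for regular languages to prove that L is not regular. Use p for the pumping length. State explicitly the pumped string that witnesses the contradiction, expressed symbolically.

Assume L is regular. Let p be the pumping length given by the pumping lemma.
Take w = a^p b^p a^p b^p = uu where u = a^pb^p; then w ∈ L and |w| = 4p ≥ p.
By the pumping lemma, w = xyz with |xy| ≤ p and |y| > 0.
Because |xy| ≤ p and w begins with p copies of a, we have y = a^k with 1 ≤ k ≤ p.
Pump with i = 2: xy^2z = a^{p+k} b^p a^p b^p, of length 4p+k. Suppose this equals vv. The string starts with a and ends with b, so v does too; thus the boundary between the two copies of v is a b→a transition. There is exactly one such transition, at position 2p+k, so |v| = 2p+k and |vv| = 4p+2k ≠ 4p+k since k ≥ 1. So xy^2z ∉ L.
This is a contradiction; hence L is not regular.

a^{p+k} b^p a^p b^p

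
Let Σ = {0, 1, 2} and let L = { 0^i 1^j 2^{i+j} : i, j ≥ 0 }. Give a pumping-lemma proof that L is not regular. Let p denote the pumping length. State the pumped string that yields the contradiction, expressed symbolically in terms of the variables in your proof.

Assume L is regular; let p be its pumping constant.
Take w = 0^p 1^p 2^{2p} ∈ L (with i=j=p, i+j=2p), |w| = 4p ≥ p.
By the pumping lemma, w = xyz with |xy| ≤ p and y is nonempty.
Since the first p symbols of w are all 0's and |xy| ≤ p, y lies entirely in the leading 0-block: y = 0^k for some k with 1 ≤ k ≤ p.
Consider xy^2z = 0^{p+k} 1^p 2^{2p}. Now the 0- and 1-counts sum to 2p+k, but the 2-count is 2p ≠ 2p+k. So xy^2z ∉ L.
This contradicts the pumping lemma, so L is not regular.

0^{p+k} 1^p 2^{2p}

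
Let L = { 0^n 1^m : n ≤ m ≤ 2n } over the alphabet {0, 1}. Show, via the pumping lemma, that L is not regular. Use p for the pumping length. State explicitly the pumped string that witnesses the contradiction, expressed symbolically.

0^{p+k} 1^p

Toward a contradiction, assume L is regular with pumping length p.
Take w = 0^p 1^p ∈ L (since p ≤ p ≤ 2p), with |w| = 2p ≥ p.
Write w = xyz as guaranteed by the lemma, with |xy| ≤ p and |y| > 0.
The first p characters of w are 0's, so xy (and hence y) consists only of 0's. Write y = 0^k, 1 ≤ k ≤ p.
Pump with i = 2: xy^2z = 0^{p+k} 1^p. Now n = p+k > p = m, so the condition n ≤ m fails. Thus xy^2z ∉ L.
This contradicts the pumping lemma, so L is not regular.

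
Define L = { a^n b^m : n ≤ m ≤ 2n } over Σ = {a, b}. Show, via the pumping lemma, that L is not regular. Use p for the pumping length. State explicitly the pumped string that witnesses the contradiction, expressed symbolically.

Toward a contradiction, assume L is regular with pumping length p.
Take w = a^p b^p ∈ L (since p ≤ p ≤ 2p), with |w| = 2p ≥ p.
Write w = xyz as guaranteed by the lemma, with |xy| ≤ p and |y| > 0.
Since the first p symbols of w are all a's and |xy| ≤ p, y lies entirely in the leading a-block: y = a^k for some k with 1 ≤ k ≤ p.
Pump with i = 2: xy^2z = a^{p+k} b^p. Now n = p+k > p = m, so the condition n ≤ m fails. Thus xy^2z ∉ L.
Contradiction. Therefore L is not regular.

a^{p+k} b^p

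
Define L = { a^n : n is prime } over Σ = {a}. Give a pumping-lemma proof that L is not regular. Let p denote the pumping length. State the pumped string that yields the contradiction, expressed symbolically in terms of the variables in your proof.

Assume L is regular. Let p be the pumping length given by the pumping lemma.
Let q be a prime with q ≥ p+2 (infinitely many primes exist), and take w = a^q ∈ L with |w| = q ≥ p.
The pumping lemma gives a decomposition w = xyz where |xy| ≤ p and |y| ≥ 1.
Then y = a^k for some k with 1 ≤ k ≤ p.
Since 1 ≤ k ≤ p, |xz| = q-k. Pump with i = q+1: |xy^{q+1}z| = (q-k)+(q+1)k = q+qk = q(1+k), which is composite (both factors ≥ 2). So xy^{q+1}z = a^{q(1+k)} ∉ L.
This is a contradiction; hence L is not regular.

a^{q(1+k)}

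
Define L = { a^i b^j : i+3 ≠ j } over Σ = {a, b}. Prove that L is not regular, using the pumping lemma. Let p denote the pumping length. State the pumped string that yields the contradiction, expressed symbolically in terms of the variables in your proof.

Assume L is regular; let p be its pumping constant.
Choose w = a^p b^{p+p!+3}. Since p ≠ (p+p!+3)-3 = p+p!, w ∈ L; and |w| ≥ p.
By the pumping lemma, w = xyz with |xy| ≤ p and |y| > 0.
Because |xy| ≤ p and w begins with p copies of a, we have y = a^k with 1 ≤ k ≤ p.
Since 1 ≤ k ≤ p, k divides p!; set t = 1 + p!/k. Then xy^t z has p + (p!/k)·k = p + p! copies of a. Now the a-count is p+p! and (b-count)-3 = (p+p!+3)-3 = p+p!, so i+3 ≠ j fails. So xy^t z = a^{p+p!} b^{p+p!+3} ∉ L.
Contradiction. Therefore L is not regular.

a^{p+p!} b^{p+p!+3}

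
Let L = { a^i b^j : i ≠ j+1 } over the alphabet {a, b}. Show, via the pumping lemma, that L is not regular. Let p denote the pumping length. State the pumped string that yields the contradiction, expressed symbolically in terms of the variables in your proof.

a^{p+p!} b^{p+p!-1}

Assume L is regular; let p be its pumping constant.
Choose w = a^p b^{p+p!-1}. Since p ≠ (p+p!-1)+1 = p+p!, w ∈ L; and |w| ≥ p.
The pumping lemma gives a decomposition w = xyz where |xy| ≤ p and |y| > 0.
The first p characters of w are a's, so xy (and hence y) consists only of a's. Write y = a^k, 1 ≤ k ≤ p.
Since 1 ≤ k ≤ p, k divides p!; set t = 1 + p!/k. Then xy^t z has p + (p!/k)·k = p + p! copies of a. Now the a-count is p+p! and (b-count)+1 = (p+p!-1)+1 = p+p!, so i ≠ j+1 fails. So xy^t z = a^{p+p!} b^{p+p!-1} ∉ L.
This is a contradiction; hence L is not regular.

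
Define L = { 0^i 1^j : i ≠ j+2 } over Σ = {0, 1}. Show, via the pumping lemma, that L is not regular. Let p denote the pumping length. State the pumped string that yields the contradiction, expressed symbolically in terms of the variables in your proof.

0^{p+p!} 1^{p+p!-2}

Assume L is regular. Let p be the pumping length given by the pumping lemma.
Choose w = 0^p 1^{p+p!-2}. Since p ≠ (p+p!-2)+2 = p+p!, w ∈ L; and |w| ≥ p.
The pumping lemma gives a decomposition w = xyz where |xy| ≤ p and y is nonempty.
The first p characters of w are 0's, so xy (and hence y) consists only of 0's. Write y = 0^k, 1 ≤ k ≤ p.
Since 1 ≤ k ≤ p, k divides p!; set t = 1 + p!/k. Then xy^t z has p + (p!/k)·k = p + p! copies of 0. Now the 0-count is p+p! and (1-count)+2 = (p+p!-2)+2 = p+p!, so i ≠ j+2 fails. So xy^t z = 0^{p+p!} 1^{p+p!-2} ∉ L.
Contradiction. Therefore L is not regular.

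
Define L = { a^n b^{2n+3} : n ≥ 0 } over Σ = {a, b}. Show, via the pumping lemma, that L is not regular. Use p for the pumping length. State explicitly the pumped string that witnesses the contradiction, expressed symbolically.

a^{p+k} b^{2p+3}

Assume L is regular; let p be its pumping constant.
Take w = a^p b^{2p+3}. Then w ∈ L and |w| = 3p+3 ≥ p.
The pumping lemma gives a decomposition w = xyz where |xy| ≤ p and |y| ≥ 1.
The first p characters of w are a's, so xy (and hence y) consists only of a's. Write y = a^k, 1 ≤ k ≤ p.
Pump with i = 2: xy^2z = a^{p+k} b^{2p+3}. For this to lie in L we would need 2p+3 = 2(p+k)+3, which forces k = 0. But k ≥ 1, so xy^2z ∉ L.
Contradiction. Therefore L is not regular.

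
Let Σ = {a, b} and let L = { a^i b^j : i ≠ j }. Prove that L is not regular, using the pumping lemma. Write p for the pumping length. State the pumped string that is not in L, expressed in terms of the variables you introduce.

a^{p+p!} b^{p+p!}

Assume L is regular. Let p be the pumping length given by the pumping lemma.
Choose w = a^p b^{p+p!}. Since p ≠ p+p!, w ∈ L; and |w| ≥ p.
Write w = xyz as guaranteed by the lemma, with |xy| ≤ p and y is nonempty.
Because |xy| ≤ p and w begins with p copies of a, we have y = a^k with 1 ≤ k ≤ p.
Since 1 ≤ k ≤ p, k divides p!; set t = 1 + p!/k. Then xy^t z has p + (p!/k)·k = p + p! copies of a. Now the a-count equals the b-count, so i ≠ j fails. So xy^t z = a^{p+p!} b^{p+p!} ∉ L.
This contradicts the pumping lemma, so L is not regular.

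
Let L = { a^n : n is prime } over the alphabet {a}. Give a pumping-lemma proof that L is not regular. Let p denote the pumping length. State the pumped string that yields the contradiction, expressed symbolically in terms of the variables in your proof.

a^{q(1+k)}

Assume L is regular. Let p be the pumping length given by the pumping lemma.
Let q be a prime with q ≥ p+2 (infinitely many primes exist), and take w = a^q ∈ L with |w| = q ≥ p.
The pumping lemma gives a decomposition w = xyz where |xy| ≤ p and y is nonempty.
Then y = a^k for some k with 1 ≤ k ≤ p.
Since 1 ≤ k ≤ p, |xz| = q-k. Pump with i = q+1: |xy^{q+1}z| = (q-k)+(q+1)k = q+qk = q(1+k), which is composite (both factors ≥ 2). So xy^{q+1}z = a^{q(1+k)} ∉ L.
This contradicts the pumping lemma, so L is not regular.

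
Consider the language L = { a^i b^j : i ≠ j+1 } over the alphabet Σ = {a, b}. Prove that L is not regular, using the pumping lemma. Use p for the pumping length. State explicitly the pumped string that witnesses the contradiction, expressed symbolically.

a^{p+p!} b^{p+p!-1}

Assume L is regular. Let p be the pumping length given by the pumping lemma.
Choose w = a^p b^{p+p!-1}. Since p ≠ (p+p!-1)+1 = p+p!, w ∈ L; and |w| ≥ p.
By the pumping lemma, w = xyz with |xy| ≤ p and |y| ≥ 1.
Since the first p symbols of w are all a's and |xy| ≤ p, y lies entirely in the leading a-block: y = a^k for some k with 1 ≤ k ≤ p.
Since 1 ≤ k ≤ p, k divides p!; set t = 1 + p!/k. Then xy^t z has p + (p!/k)·k = p + p! copies of a. Now the a-count is p+p! and (b-count)+1 = (p+p!-1)+1 = p+p!, so i ≠ j+1 fails. So xy^t z = a^{p+p!} b^{p+p!-1} ∉ L.
This contradicts the pumping lemma, so L is not regular.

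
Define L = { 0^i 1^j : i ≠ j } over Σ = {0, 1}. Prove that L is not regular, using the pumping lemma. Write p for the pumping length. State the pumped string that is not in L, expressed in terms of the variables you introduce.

0^{p+p!} 1^{p+p!}

Suppose for contradiction that L is regular, and let p be the pumping length.
Choose w = 0^p 1^{p+p!}. Since p ≠ p+p!, w ∈ L; and |w| ≥ p.
Write w = xyz as guaranteed by the lemma, with |xy| ≤ p and y is nonempty.
Since the first p symbols of w are all 0's and |xy| ≤ p, y lies entirely in the leading 0-block: y = 0^k for some k with 1 ≤ k ≤ p.
Since 1 ≤ k ≤ p, k divides p!; set t = 1 + p!/k. Then xy^t z has p + (p!/k)·k = p + p! copies of 0. Now the 0-count equals the 1-count, so i ≠ j fails. So xy^t z = 0^{p+p!} 1^{p+p!} ∉ L.
This contradicts the pumping lemma, so L is not regular.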